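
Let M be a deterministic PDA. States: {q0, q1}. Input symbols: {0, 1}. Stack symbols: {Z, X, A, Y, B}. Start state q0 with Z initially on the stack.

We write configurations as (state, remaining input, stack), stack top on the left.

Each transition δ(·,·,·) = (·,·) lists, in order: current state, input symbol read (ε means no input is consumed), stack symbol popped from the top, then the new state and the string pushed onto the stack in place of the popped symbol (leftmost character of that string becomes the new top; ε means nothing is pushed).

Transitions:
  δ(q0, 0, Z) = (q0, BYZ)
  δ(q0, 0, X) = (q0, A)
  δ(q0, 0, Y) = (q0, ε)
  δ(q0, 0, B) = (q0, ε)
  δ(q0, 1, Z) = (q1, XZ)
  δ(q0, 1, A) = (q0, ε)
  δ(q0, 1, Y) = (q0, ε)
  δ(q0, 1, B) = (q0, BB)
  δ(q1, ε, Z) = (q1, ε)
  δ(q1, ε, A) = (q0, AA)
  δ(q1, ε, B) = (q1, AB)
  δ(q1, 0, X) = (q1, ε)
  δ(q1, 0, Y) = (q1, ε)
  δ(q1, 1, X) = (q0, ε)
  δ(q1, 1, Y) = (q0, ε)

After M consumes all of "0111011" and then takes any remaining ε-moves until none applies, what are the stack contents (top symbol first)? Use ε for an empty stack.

BBBBBYZ

(q0, 0111011, Z)
  read 0, top Z: go to q0, push BYZ → (q0, 111011, BYZ)
  read 1, top B: go to q0, push BB → (q0, 11011, BBYZ)
  read 1, top B: go to q0, push BB → (q0, 1011, BBBYZ)
  read 1, top B: go to q0, push BB → (q0, 011, BBBBYZ)
  read 0, top B: go to q0, push ε → (q0, 11, BBBYZ)
  read 1, top B: go to q0, push BB → (q0, 1, BBBBYZ)
  read 1, top B: go to q0, push BB → (q0, ε, BBBBBYZ)
All input consumed in state q0 with stack BBBBBYZ.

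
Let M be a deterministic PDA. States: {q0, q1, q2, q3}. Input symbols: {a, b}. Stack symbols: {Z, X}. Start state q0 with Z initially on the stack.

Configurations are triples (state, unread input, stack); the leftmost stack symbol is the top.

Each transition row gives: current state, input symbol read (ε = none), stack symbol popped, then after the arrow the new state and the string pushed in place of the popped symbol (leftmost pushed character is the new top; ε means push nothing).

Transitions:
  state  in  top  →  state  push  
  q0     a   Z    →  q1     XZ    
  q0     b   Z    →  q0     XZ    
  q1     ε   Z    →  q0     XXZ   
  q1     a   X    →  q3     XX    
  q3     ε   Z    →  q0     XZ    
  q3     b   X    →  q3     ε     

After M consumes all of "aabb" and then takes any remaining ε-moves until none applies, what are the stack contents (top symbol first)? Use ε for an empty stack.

XZ

(q0, aabb, Z)
  read a, top Z: go to q1, push XZ → (q1, abb, XZ)
  read a, top X: go to q3, push XX → (q3, bb, XXZ)
  read b, top X: go to q3, push ε → (q3, b, XZ)
  read b, top X: go to q3, push ε → (q3, ε, Z)
  ε-move, top Z: go to q0, push XZ → (q0, ε, XZ)
All input consumed in state q0 with stack XZ.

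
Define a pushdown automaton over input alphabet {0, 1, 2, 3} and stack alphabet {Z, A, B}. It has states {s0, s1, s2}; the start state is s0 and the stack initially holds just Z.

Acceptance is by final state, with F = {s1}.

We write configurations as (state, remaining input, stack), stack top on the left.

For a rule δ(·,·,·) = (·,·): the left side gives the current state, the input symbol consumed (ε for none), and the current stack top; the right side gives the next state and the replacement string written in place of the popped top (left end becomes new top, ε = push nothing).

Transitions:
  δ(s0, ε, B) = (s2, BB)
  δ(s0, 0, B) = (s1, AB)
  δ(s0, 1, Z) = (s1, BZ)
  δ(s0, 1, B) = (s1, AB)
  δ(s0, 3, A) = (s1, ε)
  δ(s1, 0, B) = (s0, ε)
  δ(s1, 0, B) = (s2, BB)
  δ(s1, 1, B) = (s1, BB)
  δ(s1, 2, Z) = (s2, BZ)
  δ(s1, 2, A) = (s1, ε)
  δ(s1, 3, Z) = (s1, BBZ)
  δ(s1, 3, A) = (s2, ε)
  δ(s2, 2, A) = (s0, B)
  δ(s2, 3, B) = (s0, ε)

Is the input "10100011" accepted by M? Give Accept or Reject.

Reject

No computation consumes all input and reaches a final state.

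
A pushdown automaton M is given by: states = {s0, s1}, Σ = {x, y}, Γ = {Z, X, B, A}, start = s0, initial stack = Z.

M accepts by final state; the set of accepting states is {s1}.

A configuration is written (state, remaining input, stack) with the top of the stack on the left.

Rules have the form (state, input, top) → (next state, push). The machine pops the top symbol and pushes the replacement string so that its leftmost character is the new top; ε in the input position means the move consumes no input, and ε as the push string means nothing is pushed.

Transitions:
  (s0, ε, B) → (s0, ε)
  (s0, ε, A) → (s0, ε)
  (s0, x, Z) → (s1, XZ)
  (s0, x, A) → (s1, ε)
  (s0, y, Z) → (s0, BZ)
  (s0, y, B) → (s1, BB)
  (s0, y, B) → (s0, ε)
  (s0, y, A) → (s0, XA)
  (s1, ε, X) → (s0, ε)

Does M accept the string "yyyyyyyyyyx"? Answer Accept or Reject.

One accepting computation: (s0, yyyyyyyyyyx, Z) ⊢ (s0, yyyyyyyyyx, BZ) ⊢ (s0, yyyyyyyyx, Z) ⊢ (s0, yyyyyyyx, BZ) ⊢ (s0, yyyyyyx, Z) ⊢ (s0, yyyyyx, BZ) ⊢ (s0, yyyyx, Z) ⊢ (s0, yyyx, BZ) ⊢ (s0, yyx, Z) ⊢ (s0, yx, BZ) ⊢ (s0, x, Z) ⊢ (s1, ε, XZ)
All input consumed and state s1 ∈ F.

Accept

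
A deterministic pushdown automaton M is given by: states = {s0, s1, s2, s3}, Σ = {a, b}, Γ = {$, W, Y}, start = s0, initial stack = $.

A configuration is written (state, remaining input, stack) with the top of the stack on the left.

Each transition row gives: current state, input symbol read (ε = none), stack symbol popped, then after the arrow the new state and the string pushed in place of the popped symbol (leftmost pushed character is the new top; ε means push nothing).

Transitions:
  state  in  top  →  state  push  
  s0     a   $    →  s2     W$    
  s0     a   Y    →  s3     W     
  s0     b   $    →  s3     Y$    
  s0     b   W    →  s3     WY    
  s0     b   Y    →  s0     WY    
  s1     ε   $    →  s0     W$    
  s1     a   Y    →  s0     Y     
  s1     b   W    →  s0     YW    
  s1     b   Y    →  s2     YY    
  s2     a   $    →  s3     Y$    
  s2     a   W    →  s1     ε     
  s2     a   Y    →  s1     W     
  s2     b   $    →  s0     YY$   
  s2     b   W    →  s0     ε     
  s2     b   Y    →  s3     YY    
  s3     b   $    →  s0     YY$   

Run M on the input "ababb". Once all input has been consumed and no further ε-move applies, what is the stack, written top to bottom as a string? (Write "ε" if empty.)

(s0, ababb, $) ⊢ (s2, babb, W$) ⊢ (s0, abb, $) ⊢ (s2, bb, W$) ⊢ (s0, b, $) ⊢ (s3, ε, Y$)
All input consumed in state s3 with stack Y$.

Y$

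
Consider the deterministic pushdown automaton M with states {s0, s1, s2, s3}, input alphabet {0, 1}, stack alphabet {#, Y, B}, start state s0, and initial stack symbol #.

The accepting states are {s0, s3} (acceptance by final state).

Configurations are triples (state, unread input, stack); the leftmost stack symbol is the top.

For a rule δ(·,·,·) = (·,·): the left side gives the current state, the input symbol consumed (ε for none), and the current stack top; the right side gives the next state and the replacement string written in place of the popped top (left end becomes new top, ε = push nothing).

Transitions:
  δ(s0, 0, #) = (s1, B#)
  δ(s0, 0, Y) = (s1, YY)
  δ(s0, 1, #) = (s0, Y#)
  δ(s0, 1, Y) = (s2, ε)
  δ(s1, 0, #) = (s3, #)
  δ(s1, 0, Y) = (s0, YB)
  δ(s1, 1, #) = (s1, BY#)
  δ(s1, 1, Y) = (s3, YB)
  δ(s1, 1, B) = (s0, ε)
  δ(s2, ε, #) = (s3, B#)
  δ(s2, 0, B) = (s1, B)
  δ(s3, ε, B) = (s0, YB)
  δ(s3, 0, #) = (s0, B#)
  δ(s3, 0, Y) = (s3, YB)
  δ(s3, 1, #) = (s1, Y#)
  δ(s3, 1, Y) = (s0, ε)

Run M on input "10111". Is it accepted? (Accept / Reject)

(s0, 10111, #) ⊢ (s0, 0111, Y#) ⊢ (s1, 111, YY#) ⊢ (s3, 11, YBY#) ⊢ (s0, 1, BY#)
No transition applies at (s0, 1, BY#); input not fully consumed.

Reject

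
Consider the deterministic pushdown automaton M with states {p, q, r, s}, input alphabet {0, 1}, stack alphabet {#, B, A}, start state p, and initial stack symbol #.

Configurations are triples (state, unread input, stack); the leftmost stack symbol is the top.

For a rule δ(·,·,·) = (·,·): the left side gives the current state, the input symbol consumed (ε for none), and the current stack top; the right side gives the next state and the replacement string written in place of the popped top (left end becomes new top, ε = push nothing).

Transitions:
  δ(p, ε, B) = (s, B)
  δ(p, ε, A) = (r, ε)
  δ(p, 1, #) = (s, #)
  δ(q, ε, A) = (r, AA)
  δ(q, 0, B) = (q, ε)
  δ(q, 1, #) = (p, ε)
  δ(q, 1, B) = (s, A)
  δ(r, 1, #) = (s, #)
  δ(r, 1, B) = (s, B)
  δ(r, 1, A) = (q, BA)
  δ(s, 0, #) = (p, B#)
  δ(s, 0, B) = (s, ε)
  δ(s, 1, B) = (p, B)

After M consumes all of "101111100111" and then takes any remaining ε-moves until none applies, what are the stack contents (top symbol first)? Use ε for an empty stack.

(p, 101111100111, #) ⊢ (s, 01111100111, #) ⊢ (p, 1111100111, B#) ⊢ (s, 1111100111, B#) ⊢ (p, 111100111, B#) ⊢ (s, 111100111, B#) ⊢ (p, 11100111, B#) ⊢ (s, 11100111, B#) ⊢ (p, 1100111, B#) ⊢ (s, 1100111, B#) ⊢ (p, 100111, B#) ⊢ (s, 100111, B#) ⊢ (p, 00111, B#) ⊢ (s, 00111, B#) ⊢ (s, 0111, #) ⊢ (p, 111, B#) ⊢ (s, 111, B#) ⊢ (p, 11, B#) ⊢ (s, 11, B#) ⊢ (p, 1, B#) ⊢ (s, 1, B#) ⊢ (p, ε, B#) ⊢ (s, ε, B#)
All input consumed in state s with stack B#.

B#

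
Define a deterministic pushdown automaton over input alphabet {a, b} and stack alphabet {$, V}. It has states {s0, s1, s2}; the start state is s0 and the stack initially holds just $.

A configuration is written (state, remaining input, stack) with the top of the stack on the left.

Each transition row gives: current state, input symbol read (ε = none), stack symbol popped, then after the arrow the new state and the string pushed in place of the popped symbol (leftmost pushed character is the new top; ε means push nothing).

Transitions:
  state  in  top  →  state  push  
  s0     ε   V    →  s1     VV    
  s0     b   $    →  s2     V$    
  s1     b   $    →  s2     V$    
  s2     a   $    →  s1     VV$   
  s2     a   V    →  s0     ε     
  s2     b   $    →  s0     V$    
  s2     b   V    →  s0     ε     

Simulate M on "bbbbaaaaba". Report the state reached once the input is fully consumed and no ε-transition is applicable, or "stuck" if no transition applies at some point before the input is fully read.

stuck

(s0, bbbbaaaaba, $)
  read b, top $: go to s2, push V$ → (s2, bbbaaaaba, V$)
  read b, top V: go to s0, push ε → (s0, bbaaaaba, $)
  read b, top $: go to s2, push V$ → (s2, baaaaba, V$)
  read b, top V: go to s0, push ε → (s0, aaaaba, $)
No transition for (s0, a, top $); M blocks with input aaaaba remaining.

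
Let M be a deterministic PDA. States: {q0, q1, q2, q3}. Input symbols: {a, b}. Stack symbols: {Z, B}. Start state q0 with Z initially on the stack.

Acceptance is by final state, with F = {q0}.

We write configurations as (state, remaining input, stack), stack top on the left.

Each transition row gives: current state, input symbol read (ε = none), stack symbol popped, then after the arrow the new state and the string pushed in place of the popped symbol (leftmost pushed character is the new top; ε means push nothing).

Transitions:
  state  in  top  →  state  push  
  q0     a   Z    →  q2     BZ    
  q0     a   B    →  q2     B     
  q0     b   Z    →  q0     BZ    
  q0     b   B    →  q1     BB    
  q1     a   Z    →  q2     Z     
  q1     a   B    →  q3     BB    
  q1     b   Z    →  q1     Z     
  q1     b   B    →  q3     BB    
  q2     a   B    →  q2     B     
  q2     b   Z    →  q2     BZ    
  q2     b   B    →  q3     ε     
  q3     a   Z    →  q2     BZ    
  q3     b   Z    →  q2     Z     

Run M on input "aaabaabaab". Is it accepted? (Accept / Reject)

(q0, aaabaabaab, Z)
  read a, top Z: go to q2, push BZ → (q2, aabaabaab, BZ)
  read a, top B: go to q2, push B → (q2, abaabaab, BZ)
  read a, top B: go to q2, push B → (q2, baabaab, BZ)
  read b, top B: go to q3, push ε → (q3, aabaab, Z)
  read a, top Z: go to q2, push BZ → (q2, abaab, BZ)
  read a, top B: go to q2, push B → (q2, baab, BZ)
  read b, top B: go to q3, push ε → (q3, aab, Z)
  read a, top Z: go to q2, push BZ → (q2, ab, BZ)
  read a, top B: go to q2, push B → (q2, b, BZ)
  read b, top B: go to q3, push ε → (q3, ε, Z)
All input consumed; state q3 ∉ F and no further ε-move applies.

Reject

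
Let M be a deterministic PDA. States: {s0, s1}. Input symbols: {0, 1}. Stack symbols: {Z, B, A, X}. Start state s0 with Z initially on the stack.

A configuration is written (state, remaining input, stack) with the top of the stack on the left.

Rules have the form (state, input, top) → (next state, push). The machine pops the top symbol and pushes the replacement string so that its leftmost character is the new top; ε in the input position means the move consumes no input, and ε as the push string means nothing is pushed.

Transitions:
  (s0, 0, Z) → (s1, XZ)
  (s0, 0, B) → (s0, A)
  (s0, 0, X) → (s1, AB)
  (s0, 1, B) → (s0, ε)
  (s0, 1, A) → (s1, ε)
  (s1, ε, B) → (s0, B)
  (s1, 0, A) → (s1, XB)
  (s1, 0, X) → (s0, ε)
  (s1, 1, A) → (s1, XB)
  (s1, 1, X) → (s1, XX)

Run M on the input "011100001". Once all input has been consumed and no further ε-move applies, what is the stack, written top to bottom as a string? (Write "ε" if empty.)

BXXZ

(s0, 011100001, Z) ⊢ (s1, 11100001, XZ) ⊢ (s1, 1100001, XXZ) ⊢ (s1, 100001, XXXZ) ⊢ (s1, 00001, XXXXZ) ⊢ (s0, 0001, XXXZ) ⊢ (s1, 001, ABXXZ) ⊢ (s1, 01, XBBXXZ) ⊢ (s0, 1, BBXXZ) ⊢ (s0, ε, BXXZ)
All input consumed in state s0 with stack BXXZ.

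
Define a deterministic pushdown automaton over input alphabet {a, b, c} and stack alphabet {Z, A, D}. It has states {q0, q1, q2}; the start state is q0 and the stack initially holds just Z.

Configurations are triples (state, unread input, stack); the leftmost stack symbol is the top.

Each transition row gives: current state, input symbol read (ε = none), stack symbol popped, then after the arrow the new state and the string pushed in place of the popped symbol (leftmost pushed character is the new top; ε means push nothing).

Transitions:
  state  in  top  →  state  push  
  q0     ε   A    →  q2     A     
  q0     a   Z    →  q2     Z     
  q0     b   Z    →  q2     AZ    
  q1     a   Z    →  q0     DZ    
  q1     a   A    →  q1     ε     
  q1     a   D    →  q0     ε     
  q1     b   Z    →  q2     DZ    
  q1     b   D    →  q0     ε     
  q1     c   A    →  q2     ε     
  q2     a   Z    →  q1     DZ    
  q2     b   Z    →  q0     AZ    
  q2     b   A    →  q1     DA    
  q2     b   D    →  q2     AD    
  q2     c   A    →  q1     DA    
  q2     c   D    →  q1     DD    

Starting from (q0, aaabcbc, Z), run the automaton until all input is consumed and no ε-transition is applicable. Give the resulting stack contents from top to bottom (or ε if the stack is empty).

(q0, aaabcbc, Z)
  read a, top Z: go to q2, push Z → (q2, aabcbc, Z)
  read a, top Z: go to q1, push DZ → (q1, abcbc, DZ)
  read a, top D: go to q0, push ε → (q0, bcbc, Z)
  read b, top Z: go to q2, push AZ → (q2, cbc, AZ)
  read c, top A: go to q1, push DA → (q1, bc, DAZ)
  read b, top D: go to q0, push ε → (q0, c, AZ)
  ε-move, top A: go to q2, push A → (q2, c, AZ)
  read c, top A: go to q1, push DA → (q1, ε, DAZ)
All input consumed in state q1 with stack DAZ.

DAZ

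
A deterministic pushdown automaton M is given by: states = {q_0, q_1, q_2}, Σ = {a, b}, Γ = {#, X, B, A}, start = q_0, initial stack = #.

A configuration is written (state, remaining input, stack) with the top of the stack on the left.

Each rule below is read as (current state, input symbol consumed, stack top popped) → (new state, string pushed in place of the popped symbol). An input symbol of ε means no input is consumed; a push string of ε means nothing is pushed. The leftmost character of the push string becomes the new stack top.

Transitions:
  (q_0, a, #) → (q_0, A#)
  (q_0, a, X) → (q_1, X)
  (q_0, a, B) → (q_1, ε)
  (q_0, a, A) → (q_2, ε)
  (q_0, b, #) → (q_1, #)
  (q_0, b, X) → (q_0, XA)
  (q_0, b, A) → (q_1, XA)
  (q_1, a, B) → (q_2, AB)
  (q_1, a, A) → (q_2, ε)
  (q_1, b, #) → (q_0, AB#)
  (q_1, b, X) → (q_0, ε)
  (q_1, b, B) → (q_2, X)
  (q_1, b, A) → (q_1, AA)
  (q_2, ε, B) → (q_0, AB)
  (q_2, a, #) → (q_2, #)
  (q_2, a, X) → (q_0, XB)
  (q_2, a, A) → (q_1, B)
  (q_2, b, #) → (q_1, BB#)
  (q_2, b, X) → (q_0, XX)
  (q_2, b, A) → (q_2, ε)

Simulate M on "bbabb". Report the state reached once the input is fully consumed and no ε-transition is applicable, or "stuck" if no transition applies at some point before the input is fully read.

q_0

(q_0, bbabb, #)
  read b, top #: go to q_1, push # → (q_1, babb, #)
  read b, top #: go to q_0, push AB# → (q_0, abb, AB#)
  read a, top A: go to q_2, push ε → (q_2, bb, B#)
  ε-move, top B: go to q_0, push AB → (q_0, bb, AB#)
  read b, top A: go to q_1, push XA → (q_1, b, XAB#)
  read b, top X: go to q_0, push ε → (q_0, ε, AB#)
All input consumed; M is in state q_0.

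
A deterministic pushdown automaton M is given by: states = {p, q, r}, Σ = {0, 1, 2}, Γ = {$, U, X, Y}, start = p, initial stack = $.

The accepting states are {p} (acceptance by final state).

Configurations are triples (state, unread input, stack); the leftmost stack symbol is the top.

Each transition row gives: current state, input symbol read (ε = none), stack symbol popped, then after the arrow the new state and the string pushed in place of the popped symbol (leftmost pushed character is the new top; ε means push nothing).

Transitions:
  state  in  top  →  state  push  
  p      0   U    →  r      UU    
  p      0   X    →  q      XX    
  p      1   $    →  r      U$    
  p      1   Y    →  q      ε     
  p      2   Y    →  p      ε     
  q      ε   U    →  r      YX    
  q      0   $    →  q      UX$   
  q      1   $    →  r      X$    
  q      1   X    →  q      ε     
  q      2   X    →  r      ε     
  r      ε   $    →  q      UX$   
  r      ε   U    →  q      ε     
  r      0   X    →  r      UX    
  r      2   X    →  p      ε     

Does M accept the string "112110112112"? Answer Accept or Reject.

Accept

(p, 112110112112, $)
  read 1, top $: go to r, push U$ → (r, 12110112112, U$)
  ε-move, top U: go to q, push ε → (q, 12110112112, $)
  read 1, top $: go to r, push X$ → (r, 2110112112, X$)
  read 2, top X: go to p, push ε → (p, 110112112, $)
  read 1, top $: go to r, push U$ → (r, 10112112, U$)
  ε-move, top U: go to q, push ε → (q, 10112112, $)
  read 1, top $: go to r, push X$ → (r, 0112112, X$)
  read 0, top X: go to r, push UX → (r, 112112, UX$)
  ε-move, top U: go to q, push ε → (q, 112112, X$)
  read 1, top X: go to q, push ε → (q, 12112, $)
  read 1, top $: go to r, push X$ → (r, 2112, X$)
  read 2, top X: go to p, push ε → (p, 112, $)
  read 1, top $: go to r, push U$ → (r, 12, U$)
  ε-move, top U: go to q, push ε → (q, 12, $)
  read 1, top $: go to r, push X$ → (r, 2, X$)
  read 2, top X: go to p, push ε → (p, ε, $)
All input consumed; state p ∈ F.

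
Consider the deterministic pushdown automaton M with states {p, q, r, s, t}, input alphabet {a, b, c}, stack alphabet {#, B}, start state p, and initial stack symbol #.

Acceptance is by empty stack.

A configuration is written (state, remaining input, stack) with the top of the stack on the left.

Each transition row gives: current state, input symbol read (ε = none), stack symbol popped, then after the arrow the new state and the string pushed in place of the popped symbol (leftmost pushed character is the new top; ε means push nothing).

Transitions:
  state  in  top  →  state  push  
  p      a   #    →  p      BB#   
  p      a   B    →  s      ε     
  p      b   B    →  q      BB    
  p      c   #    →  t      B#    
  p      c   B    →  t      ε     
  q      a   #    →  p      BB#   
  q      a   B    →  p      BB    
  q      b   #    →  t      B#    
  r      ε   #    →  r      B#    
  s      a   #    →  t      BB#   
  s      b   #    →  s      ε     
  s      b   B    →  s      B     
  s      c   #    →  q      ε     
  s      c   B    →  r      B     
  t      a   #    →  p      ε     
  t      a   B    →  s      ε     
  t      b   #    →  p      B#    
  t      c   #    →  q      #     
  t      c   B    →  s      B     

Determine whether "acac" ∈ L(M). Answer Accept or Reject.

(p, acac, #)
  read a, top #: go to p, push BB# → (p, cac, BB#)
  read c, top B: go to t, push ε → (t, ac, B#)
  read a, top B: go to s, push ε → (s, c, #)
  read c, top #: go to q, push ε → (q, ε, ε)
All input consumed and the stack is empty.

Accept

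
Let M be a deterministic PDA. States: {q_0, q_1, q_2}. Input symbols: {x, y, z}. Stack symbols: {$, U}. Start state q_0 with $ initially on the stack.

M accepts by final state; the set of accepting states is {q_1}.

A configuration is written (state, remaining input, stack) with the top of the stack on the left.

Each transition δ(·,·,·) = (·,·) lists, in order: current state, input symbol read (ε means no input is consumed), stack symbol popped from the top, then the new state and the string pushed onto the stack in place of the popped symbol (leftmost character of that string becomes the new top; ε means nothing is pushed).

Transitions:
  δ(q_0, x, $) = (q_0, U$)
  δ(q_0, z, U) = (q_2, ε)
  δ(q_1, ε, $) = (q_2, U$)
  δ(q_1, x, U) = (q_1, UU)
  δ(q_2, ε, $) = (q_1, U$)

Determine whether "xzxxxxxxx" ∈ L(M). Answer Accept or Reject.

Accept

(q_0, xzxxxxxxx, $)
  read x, top $: go to q_0, push U$ → (q_0, zxxxxxxx, U$)
  read z, top U: go to q_2, push ε → (q_2, xxxxxxx, $)
  ε-move, top $: go to q_1, push U$ → (q_1, xxxxxxx, U$)
  read x, top U: go to q_1, push UU → (q_1, xxxxxx, UU$)
  read x, top U: go to q_1, push UU → (q_1, xxxxx, UUU$)
  read x, top U: go to q_1, push UU → (q_1, xxxx, UUUU$)
  read x, top U: go to q_1, push UU → (q_1, xxx, UUUUU$)
  read x, top U: go to q_1, push UU → (q_1, xx, UUUUUU$)
  read x, top U: go to q_1, push UU → (q_1, x, UUUUUUU$)
  read x, top U: go to q_1, push UU → (q_1, ε, UUUUUUUU$)
All input consumed; state q_1 ∈ F.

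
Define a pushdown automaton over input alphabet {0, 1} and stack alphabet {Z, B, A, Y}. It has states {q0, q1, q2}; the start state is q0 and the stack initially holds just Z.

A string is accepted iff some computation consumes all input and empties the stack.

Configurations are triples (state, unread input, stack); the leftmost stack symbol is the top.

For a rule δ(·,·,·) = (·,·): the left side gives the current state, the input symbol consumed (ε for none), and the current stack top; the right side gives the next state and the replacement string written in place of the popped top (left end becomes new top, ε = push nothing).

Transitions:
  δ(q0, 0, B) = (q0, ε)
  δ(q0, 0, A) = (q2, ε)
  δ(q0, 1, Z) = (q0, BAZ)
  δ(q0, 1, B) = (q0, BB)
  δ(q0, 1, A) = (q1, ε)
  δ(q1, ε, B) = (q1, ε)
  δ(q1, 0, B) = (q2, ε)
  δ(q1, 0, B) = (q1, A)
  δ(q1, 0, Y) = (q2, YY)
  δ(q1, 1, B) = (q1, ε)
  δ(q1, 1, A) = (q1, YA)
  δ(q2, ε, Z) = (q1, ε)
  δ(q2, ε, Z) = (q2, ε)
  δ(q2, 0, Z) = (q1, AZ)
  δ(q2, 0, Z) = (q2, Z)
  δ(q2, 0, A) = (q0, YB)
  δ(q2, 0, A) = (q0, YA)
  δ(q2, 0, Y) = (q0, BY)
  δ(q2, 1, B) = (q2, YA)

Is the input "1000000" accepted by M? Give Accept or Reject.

One accepting computation: (q0, 1000000, Z) ⊢ (q0, 000000, BAZ) ⊢ (q0, 00000, AZ) ⊢ (q2, 0000, Z) ⊢ (q2, 000, Z) ⊢ (q2, 00, Z) ⊢ (q2, 0, Z) ⊢ (q2, ε, Z) ⊢ (q1, ε, ε)
All input consumed and the stack is empty.

Accept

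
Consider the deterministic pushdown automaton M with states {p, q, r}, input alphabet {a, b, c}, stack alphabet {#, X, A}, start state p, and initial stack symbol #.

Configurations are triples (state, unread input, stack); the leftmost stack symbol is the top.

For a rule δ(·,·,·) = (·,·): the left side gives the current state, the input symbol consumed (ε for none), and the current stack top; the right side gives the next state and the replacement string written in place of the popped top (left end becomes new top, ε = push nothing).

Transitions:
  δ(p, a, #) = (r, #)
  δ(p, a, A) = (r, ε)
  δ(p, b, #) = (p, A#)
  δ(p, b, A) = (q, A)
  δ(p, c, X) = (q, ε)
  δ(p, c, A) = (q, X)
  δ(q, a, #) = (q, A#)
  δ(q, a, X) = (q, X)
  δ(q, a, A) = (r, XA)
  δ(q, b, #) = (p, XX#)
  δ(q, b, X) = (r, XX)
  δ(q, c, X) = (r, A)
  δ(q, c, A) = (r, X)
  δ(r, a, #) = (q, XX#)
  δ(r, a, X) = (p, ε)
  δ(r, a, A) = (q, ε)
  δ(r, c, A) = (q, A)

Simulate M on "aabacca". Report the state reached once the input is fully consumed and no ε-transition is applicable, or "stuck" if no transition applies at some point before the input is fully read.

q

(p, aabacca, #)
  read a, top #: go to r, push # → (r, abacca, #)
  read a, top #: go to q, push XX# → (q, bacca, XX#)
  read b, top X: go to r, push XX → (r, acca, XXX#)
  read a, top X: go to p, push ε → (p, cca, XX#)
  read c, top X: go to q, push ε → (q, ca, X#)
  read c, top X: go to r, push A → (r, a, A#)
  read a, top A: go to q, push ε → (q, ε, #)
All input consumed; M is in state q.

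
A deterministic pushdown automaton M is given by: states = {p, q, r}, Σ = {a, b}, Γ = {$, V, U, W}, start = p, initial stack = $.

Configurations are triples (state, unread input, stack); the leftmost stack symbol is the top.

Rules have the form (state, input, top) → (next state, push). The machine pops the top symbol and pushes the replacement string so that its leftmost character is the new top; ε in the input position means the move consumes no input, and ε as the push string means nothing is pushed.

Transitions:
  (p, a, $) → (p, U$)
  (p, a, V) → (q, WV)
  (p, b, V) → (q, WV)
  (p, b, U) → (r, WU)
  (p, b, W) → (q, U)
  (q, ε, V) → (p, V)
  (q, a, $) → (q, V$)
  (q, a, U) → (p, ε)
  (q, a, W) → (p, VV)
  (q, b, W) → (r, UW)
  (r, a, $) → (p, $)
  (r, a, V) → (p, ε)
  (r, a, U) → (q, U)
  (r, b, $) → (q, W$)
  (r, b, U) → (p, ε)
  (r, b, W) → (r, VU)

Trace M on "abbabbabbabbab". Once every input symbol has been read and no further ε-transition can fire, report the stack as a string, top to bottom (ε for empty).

WUUUUU$

(p, abbabbabbabbab, $)
  read a, top $: go to p, push U$ → (p, bbabbabbabbab, U$)
  read b, top U: go to r, push WU → (r, babbabbabbab, WU$)
  read b, top W: go to r, push VU → (r, abbabbabbab, VUU$)
  read a, top V: go to p, push ε → (p, bbabbabbab, UU$)
  read b, top U: go to r, push WU → (r, babbabbab, WUU$)
  read b, top W: go to r, push VU → (r, abbabbab, VUUU$)
  read a, top V: go to p, push ε → (p, bbabbab, UUU$)
  read b, top U: go to r, push WU → (r, babbab, WUUU$)
  read b, top W: go to r, push VU → (r, abbab, VUUUU$)
  read a, top V: go to p, push ε → (p, bbab, UUUU$)
  read b, top U: go to r, push WU → (r, bab, WUUUU$)
  read b, top W: go to r, push VU → (r, ab, VUUUUU$)
  read a, top V: go to p, push ε → (p, b, UUUUU$)
  read b, top U: go to r, push WU → (r, ε, WUUUUU$)
All input consumed in state r with stack WUUUUU$.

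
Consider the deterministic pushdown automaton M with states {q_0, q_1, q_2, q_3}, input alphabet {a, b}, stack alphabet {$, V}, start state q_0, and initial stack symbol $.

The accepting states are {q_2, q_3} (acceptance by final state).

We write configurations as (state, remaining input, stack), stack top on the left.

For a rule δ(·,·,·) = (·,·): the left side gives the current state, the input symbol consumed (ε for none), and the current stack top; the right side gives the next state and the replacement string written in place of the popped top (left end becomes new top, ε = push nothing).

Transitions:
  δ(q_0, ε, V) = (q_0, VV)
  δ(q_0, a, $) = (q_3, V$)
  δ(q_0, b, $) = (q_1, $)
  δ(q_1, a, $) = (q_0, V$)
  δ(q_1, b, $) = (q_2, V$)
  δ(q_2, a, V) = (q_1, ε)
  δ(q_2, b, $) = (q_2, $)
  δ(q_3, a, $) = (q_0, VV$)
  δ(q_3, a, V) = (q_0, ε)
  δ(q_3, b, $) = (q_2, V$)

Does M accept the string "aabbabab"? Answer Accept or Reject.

Accept

(q_0, aabbabab, $) ⊢ (q_3, abbabab, V$) ⊢ (q_0, bbabab, $) ⊢ (q_1, babab, $) ⊢ (q_2, abab, V$) ⊢ (q_1, bab, $) ⊢ (q_2, ab, V$) ⊢ (q_1, b, $) ⊢ (q_2, ε, V$)
All input consumed; state q_2 ∈ F.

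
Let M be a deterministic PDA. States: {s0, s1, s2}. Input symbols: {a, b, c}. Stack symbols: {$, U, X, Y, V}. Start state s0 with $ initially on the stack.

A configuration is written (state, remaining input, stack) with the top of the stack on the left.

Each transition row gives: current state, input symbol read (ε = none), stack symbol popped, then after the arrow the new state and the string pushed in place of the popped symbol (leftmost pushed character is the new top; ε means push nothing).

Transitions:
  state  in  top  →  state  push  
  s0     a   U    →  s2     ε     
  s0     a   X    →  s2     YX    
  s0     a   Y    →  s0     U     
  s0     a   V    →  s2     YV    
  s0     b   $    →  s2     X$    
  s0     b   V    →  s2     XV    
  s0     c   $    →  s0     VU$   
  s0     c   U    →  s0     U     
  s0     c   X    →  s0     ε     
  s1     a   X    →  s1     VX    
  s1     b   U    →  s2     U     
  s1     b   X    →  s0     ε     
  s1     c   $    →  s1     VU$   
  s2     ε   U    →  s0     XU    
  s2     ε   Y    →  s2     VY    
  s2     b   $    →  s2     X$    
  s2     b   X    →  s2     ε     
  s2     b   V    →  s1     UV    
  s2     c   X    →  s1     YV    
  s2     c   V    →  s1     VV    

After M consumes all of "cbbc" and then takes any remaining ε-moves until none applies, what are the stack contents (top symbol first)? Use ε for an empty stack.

(s0, cbbc, $)
  read c, top $: go to s0, push VU$ → (s0, bbc, VU$)
  read b, top V: go to s2, push XV → (s2, bc, XVU$)
  read b, top X: go to s2, push ε → (s2, c, VU$)
  read c, top V: go to s1, push VV → (s1, ε, VVU$)
All input consumed in state s1 with stack VVU$.

VVU$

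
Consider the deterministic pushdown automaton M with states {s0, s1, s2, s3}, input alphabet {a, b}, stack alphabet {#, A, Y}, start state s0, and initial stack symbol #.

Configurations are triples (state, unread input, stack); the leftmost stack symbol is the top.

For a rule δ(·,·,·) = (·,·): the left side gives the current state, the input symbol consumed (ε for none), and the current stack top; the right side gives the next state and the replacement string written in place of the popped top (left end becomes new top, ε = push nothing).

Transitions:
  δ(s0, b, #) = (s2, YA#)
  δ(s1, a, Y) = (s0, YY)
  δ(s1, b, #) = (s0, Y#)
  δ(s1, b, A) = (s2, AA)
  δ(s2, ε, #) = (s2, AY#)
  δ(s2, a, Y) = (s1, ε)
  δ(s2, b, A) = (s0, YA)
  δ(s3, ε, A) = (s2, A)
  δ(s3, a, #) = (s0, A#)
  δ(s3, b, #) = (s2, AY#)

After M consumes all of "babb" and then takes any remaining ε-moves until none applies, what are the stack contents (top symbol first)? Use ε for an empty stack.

YAA#

(s0, babb, #) ⊢ (s2, abb, YA#) ⊢ (s1, bb, A#) ⊢ (s2, b, AA#) ⊢ (s0, ε, YAA#)
All input consumed in state s0 with stack YAA#.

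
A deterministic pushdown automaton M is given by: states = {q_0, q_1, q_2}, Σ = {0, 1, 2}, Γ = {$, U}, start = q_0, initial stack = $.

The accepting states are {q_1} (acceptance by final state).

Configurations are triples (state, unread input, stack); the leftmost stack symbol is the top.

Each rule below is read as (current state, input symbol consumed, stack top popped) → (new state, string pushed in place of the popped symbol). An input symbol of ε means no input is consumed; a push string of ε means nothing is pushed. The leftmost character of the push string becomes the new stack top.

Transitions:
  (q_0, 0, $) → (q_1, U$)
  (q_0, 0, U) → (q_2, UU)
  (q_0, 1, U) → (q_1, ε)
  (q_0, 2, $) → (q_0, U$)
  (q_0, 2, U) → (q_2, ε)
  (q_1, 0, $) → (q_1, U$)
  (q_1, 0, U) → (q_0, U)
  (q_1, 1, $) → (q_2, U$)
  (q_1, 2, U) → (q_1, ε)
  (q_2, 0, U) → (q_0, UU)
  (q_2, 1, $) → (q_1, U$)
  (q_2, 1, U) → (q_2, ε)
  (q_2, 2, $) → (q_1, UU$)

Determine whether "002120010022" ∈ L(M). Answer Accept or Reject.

(q_0, 002120010022, $)
  read 0, top $: go to q_1, push U$ → (q_1, 02120010022, U$)
  read 0, top U: go to q_0, push U → (q_0, 2120010022, U$)
  read 2, top U: go to q_2, push ε → (q_2, 120010022, $)
  read 1, top $: go to q_1, push U$ → (q_1, 20010022, U$)
  read 2, top U: go to q_1, push ε → (q_1, 0010022, $)
  read 0, top $: go to q_1, push U$ → (q_1, 010022, U$)
  read 0, top U: go to q_0, push U → (q_0, 10022, U$)
  read 1, top U: go to q_1, push ε → (q_1, 0022, $)
  read 0, top $: go to q_1, push U$ → (q_1, 022, U$)
  read 0, top U: go to q_0, push U → (q_0, 22, U$)
  read 2, top U: go to q_2, push ε → (q_2, 2, $)
  read 2, top $: go to q_1, push UU$ → (q_1, ε, UU$)
All input consumed; state q_1 ∈ F.

Accept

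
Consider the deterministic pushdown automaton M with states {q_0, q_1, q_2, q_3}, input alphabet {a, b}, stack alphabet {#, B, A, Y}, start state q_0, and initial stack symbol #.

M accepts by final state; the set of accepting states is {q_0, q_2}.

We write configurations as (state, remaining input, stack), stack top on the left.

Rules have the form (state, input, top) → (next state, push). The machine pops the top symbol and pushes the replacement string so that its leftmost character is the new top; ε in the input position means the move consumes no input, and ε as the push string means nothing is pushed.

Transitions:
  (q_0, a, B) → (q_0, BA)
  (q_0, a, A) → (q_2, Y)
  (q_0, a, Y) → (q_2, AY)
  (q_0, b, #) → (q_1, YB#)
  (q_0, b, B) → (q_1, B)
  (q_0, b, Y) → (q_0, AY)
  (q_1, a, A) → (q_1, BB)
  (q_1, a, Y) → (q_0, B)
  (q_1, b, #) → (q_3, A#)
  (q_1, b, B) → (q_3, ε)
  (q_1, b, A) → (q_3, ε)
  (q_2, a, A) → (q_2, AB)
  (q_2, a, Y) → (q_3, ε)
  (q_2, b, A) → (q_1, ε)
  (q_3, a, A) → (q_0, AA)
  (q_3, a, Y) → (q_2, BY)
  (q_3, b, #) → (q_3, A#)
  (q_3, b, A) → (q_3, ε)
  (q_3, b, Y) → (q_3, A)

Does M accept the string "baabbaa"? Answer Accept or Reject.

(q_0, baabbaa, #) ⊢ (q_1, aabbaa, YB#) ⊢ (q_0, abbaa, BB#) ⊢ (q_0, bbaa, BAB#) ⊢ (q_1, baa, BAB#) ⊢ (q_3, aa, AB#) ⊢ (q_0, a, AAB#) ⊢ (q_2, ε, YAB#)
All input consumed; state q_2 ∈ F.

Accept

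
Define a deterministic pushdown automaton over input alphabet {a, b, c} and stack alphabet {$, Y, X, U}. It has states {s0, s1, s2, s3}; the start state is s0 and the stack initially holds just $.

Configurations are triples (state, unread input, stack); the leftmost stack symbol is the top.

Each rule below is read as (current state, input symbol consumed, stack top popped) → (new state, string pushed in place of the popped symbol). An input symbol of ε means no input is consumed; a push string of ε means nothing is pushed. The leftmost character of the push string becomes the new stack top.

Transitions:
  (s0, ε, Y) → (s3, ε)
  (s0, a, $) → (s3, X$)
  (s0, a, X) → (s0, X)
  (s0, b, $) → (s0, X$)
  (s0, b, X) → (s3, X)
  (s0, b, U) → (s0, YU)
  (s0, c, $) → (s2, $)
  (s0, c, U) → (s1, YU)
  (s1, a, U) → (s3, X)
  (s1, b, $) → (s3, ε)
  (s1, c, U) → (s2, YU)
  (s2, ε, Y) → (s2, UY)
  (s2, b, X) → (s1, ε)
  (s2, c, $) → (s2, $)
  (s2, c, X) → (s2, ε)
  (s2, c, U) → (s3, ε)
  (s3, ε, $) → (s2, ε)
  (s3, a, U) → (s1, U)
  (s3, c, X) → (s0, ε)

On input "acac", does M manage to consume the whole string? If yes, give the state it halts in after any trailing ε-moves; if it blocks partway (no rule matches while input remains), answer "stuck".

(s0, acac, $)
  read a, top $: go to s3, push X$ → (s3, cac, X$)
  read c, top X: go to s0, push ε → (s0, ac, $)
  read a, top $: go to s3, push X$ → (s3, c, X$)
  read c, top X: go to s0, push ε → (s0, ε, $)
All input consumed; M is in state s0.

s0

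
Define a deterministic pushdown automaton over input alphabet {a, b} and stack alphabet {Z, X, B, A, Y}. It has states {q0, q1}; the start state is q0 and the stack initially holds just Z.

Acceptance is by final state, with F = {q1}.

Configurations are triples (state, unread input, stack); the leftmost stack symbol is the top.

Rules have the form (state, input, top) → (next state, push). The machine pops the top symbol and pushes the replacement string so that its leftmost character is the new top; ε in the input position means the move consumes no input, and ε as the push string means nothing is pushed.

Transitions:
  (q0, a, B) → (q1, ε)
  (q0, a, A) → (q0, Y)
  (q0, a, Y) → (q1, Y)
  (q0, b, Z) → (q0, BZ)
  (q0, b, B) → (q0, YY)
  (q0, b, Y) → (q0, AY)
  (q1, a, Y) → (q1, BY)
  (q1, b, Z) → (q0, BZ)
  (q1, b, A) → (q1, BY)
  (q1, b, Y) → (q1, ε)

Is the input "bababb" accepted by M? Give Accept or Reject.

Reject

(q0, bababb, Z)
  read b, top Z: go to q0, push BZ → (q0, ababb, BZ)
  read a, top B: go to q1, push ε → (q1, babb, Z)
  read b, top Z: go to q0, push BZ → (q0, abb, BZ)
  read a, top B: go to q1, push ε → (q1, bb, Z)
  read b, top Z: go to q0, push BZ → (q0, b, BZ)
  read b, top B: go to q0, push YY → (q0, ε, YYZ)
All input consumed; state q0 ∉ F and no further ε-move applies.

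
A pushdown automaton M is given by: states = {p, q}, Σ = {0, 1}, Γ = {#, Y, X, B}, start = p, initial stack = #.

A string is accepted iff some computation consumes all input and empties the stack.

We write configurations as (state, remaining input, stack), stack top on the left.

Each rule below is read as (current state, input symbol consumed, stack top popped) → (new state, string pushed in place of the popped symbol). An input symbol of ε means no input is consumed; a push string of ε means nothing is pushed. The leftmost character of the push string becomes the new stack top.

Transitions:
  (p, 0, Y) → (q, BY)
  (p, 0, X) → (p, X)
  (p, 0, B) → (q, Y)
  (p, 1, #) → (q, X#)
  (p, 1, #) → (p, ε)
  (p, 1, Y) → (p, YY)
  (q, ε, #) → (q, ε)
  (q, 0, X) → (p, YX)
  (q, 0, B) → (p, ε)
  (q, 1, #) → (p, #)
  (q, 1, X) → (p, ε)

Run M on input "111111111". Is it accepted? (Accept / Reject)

One accepting computation: (p, 111111111, #) ⊢ (q, 11111111, X#) ⊢ (p, 1111111, #) ⊢ (q, 111111, X#) ⊢ (p, 11111, #) ⊢ (q, 1111, X#) ⊢ (p, 111, #) ⊢ (q, 11, X#) ⊢ (p, 1, #) ⊢ (p, ε, ε)
All input consumed and the stack is empty.

Accept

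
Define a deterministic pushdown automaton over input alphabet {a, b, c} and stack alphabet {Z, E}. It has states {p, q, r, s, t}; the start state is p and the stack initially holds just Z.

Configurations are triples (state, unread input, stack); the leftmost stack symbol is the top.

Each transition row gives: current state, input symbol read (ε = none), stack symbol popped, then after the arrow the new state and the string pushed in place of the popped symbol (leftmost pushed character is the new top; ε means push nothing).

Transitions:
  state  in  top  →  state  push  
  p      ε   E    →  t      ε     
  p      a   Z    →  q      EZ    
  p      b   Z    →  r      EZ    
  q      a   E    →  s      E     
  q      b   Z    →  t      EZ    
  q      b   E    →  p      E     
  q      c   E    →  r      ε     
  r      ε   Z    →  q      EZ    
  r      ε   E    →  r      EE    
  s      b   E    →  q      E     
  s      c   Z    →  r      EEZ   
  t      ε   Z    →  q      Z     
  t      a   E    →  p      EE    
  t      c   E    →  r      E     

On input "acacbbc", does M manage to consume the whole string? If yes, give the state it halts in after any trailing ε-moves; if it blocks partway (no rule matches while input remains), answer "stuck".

stuck

(p, acacbbc, Z)
  read a, top Z: go to q, push EZ → (q, cacbbc, EZ)
  read c, top E: go to r, push ε → (r, acbbc, Z)
  ε-move, top Z: go to q, push EZ → (q, acbbc, EZ)
  read a, top E: go to s, push E → (s, cbbc, EZ)
No transition for (s, c, top E); M blocks with input cbbc remaining.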